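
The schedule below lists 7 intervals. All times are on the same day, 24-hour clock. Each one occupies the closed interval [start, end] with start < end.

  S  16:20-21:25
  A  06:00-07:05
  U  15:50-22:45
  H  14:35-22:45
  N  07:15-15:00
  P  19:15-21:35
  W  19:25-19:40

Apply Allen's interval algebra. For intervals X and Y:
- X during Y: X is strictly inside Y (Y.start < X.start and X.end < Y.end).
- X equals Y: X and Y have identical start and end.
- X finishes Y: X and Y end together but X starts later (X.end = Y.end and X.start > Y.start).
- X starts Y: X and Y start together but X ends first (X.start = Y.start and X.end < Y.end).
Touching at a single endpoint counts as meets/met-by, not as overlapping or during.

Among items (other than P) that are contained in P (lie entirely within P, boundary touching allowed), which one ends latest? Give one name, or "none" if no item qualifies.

Target P = [19:15, 21:35].
A [06:00, 07:05] → before → excluded.
H [14:35, 22:45] → contains → excluded.
N [07:15, 15:00] → before → excluded.
S [16:20, 21:25] → overlaps → excluded.
U [15:50, 22:45] → contains → excluded.
W [19:25, 19:40] → during → candidate.
Among candidates, latest end is 19:40 → W.

W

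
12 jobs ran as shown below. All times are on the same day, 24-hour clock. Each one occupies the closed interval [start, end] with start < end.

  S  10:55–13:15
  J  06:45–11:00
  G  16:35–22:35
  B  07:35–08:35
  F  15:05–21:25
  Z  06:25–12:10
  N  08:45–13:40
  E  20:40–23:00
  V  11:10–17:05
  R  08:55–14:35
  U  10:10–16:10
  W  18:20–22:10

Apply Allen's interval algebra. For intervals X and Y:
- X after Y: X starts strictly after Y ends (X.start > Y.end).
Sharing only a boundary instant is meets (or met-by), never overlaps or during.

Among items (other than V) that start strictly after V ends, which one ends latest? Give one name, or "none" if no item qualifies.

Target V = [11:10, 17:05].
B [07:35, 08:35] → before → excluded.
E [20:40, 23:00] → after → candidate.
F [15:05, 21:25] → overlapped-by → excluded.
G [16:35, 22:35] → overlapped-by → excluded.
J [06:45, 11:00] → before → excluded.
N [08:45, 13:40] → overlaps → excluded.
R [08:55, 14:35] → overlaps → excluded.
S [10:55, 13:15] → overlaps → excluded.
U [10:10, 16:10] → overlaps → excluded.
W [18:20, 22:10] → after → candidate.
Z [06:25, 12:10] → overlaps → excluded.
Among candidates, latest end is 23:00 → E.

E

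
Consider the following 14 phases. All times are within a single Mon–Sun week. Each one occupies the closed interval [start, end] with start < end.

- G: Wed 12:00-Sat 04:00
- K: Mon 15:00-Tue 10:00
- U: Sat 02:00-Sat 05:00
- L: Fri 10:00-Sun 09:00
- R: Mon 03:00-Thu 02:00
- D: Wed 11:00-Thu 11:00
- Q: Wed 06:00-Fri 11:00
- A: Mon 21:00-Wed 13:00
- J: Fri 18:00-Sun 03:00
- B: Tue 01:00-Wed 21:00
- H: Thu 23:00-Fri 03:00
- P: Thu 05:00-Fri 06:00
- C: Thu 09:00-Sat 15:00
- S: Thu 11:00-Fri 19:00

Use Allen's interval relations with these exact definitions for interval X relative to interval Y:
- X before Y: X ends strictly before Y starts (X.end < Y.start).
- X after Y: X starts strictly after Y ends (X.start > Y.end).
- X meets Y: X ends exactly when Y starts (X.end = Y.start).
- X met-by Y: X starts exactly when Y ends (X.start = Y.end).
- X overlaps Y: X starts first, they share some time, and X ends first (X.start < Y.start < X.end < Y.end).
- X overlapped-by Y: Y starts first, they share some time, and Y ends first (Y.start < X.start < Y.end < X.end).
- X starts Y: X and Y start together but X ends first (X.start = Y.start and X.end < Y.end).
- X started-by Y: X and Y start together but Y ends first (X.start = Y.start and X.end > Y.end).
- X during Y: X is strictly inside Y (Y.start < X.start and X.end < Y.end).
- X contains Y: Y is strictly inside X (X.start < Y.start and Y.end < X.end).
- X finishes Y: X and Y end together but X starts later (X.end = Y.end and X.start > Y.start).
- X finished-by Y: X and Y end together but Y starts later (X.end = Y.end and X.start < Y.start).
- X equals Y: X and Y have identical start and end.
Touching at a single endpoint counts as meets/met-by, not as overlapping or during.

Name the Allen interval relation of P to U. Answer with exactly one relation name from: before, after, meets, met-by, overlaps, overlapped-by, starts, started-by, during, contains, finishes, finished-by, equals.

before

P = [Thu 05:00, Fri 06:00]; U = [Sat 02:00, Sat 05:00].
Compare endpoints: P.start < U.start, P.start < U.end, P.end < U.start, P.end < U.end.
That pattern is 'before'.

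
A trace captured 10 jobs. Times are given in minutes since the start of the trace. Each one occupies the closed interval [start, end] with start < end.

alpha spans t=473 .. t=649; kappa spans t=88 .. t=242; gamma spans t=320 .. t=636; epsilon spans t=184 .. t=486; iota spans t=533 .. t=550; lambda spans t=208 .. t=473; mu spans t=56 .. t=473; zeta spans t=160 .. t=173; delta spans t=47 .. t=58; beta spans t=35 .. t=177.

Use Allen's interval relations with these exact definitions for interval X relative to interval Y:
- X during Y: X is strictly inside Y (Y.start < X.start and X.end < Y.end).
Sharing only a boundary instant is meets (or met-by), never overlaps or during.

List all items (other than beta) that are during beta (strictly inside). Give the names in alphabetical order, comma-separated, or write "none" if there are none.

Target beta = [t=35, t=177].
alpha [t=473, t=649] → after → no.
delta [t=47, t=58] → during → yes.
epsilon [t=184, t=486] → after → no.
gamma [t=320, t=636] → after → no.
iota [t=533, t=550] → after → no.
kappa [t=88, t=242] → overlapped-by → no.
lambda [t=208, t=473] → after → no.
mu [t=56, t=473] → overlapped-by → no.
zeta [t=160, t=173] → during → yes.
Result: delta, zeta.

delta, zeta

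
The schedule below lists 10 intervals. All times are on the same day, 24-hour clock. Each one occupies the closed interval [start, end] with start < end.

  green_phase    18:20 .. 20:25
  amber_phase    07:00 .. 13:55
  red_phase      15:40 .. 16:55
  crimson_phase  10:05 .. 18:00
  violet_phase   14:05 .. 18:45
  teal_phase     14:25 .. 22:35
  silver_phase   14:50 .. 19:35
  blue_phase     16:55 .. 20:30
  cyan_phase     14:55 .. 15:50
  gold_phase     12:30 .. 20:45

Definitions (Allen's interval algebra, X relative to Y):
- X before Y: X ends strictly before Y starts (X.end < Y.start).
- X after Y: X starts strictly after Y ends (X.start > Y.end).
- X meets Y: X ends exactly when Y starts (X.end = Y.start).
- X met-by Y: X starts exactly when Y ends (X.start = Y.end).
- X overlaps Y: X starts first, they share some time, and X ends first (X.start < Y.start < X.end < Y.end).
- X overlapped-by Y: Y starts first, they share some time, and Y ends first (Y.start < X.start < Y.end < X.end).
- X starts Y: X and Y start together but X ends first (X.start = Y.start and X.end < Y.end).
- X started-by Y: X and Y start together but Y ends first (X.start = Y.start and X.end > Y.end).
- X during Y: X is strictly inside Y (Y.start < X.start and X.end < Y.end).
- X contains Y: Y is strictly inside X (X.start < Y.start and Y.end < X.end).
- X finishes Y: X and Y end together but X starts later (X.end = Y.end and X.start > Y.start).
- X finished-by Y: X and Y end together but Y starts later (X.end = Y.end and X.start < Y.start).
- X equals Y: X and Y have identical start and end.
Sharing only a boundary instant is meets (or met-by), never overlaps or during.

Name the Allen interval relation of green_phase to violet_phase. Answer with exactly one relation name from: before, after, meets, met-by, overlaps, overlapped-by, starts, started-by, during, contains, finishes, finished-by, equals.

overlapped-by

green_phase = [18:20, 20:25]; violet_phase = [14:05, 18:45].
Compare endpoints: green_phase.start > violet_phase.start, green_phase.start < violet_phase.end, green_phase.end > violet_phase.start, green_phase.end > violet_phase.end.
That pattern is 'overlapped-by'.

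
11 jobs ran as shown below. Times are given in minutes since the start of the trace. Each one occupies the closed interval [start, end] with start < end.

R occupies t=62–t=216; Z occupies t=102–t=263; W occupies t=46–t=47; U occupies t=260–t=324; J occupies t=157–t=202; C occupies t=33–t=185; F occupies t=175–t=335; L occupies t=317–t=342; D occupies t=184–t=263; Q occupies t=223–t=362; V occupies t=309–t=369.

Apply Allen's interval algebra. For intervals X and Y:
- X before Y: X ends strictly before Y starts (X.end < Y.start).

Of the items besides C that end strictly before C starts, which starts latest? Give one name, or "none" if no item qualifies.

Target C = [t=33, t=185].
D [t=184, t=263] → overlapped-by → excluded.
F [t=175, t=335] → overlapped-by → excluded.
J [t=157, t=202] → overlapped-by → excluded.
L [t=317, t=342] → after → excluded.
Q [t=223, t=362] → after → excluded.
R [t=62, t=216] → overlapped-by → excluded.
U [t=260, t=324] → after → excluded.
V [t=309, t=369] → after → excluded.
W [t=46, t=47] → during → excluded.
Z [t=102, t=263] → overlapped-by → excluded.
No candidates → none.

none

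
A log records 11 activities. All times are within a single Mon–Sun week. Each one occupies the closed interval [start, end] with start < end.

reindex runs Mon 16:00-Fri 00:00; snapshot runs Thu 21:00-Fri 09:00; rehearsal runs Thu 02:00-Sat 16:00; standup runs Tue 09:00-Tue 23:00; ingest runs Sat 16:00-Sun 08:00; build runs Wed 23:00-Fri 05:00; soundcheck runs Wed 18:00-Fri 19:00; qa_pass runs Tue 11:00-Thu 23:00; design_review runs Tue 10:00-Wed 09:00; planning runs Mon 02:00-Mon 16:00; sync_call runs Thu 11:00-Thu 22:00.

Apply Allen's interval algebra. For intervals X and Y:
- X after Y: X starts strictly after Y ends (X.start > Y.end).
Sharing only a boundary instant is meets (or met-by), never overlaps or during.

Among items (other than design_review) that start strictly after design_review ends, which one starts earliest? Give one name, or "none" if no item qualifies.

soundcheck

Target design_review = [Tue 10:00, Wed 09:00].
build [Wed 23:00, Fri 05:00] → after → candidate.
ingest [Sat 16:00, Sun 08:00] → after → candidate.
planning [Mon 02:00, Mon 16:00] → before → excluded.
qa_pass [Tue 11:00, Thu 23:00] → overlapped-by → excluded.
rehearsal [Thu 02:00, Sat 16:00] → after → candidate.
reindex [Mon 16:00, Fri 00:00] → contains → excluded.
snapshot [Thu 21:00, Fri 09:00] → after → candidate.
soundcheck [Wed 18:00, Fri 19:00] → after → candidate.
standup [Tue 09:00, Tue 23:00] → overlaps → excluded.
sync_call [Thu 11:00, Thu 22:00] → after → candidate.
Among candidates, earliest start is Wed 18:00 → soundcheck.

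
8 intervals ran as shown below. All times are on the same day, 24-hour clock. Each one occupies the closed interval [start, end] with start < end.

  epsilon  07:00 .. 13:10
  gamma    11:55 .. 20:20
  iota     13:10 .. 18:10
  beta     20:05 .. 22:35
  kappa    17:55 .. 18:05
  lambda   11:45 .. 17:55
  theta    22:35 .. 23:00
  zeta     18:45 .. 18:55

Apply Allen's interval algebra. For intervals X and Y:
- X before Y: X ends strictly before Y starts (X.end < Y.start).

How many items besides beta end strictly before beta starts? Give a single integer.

5

Target beta = [20:05, 22:35].
epsilon [07:00, 13:10] → before → counts.
gamma [11:55, 20:20] → overlaps → no.
iota [13:10, 18:10] → before → counts.
kappa [17:55, 18:05] → before → counts.
lambda [11:45, 17:55] → before → counts.
theta [22:35, 23:00] → met-by → no.
zeta [18:45, 18:55] → before → counts.
Total: 5.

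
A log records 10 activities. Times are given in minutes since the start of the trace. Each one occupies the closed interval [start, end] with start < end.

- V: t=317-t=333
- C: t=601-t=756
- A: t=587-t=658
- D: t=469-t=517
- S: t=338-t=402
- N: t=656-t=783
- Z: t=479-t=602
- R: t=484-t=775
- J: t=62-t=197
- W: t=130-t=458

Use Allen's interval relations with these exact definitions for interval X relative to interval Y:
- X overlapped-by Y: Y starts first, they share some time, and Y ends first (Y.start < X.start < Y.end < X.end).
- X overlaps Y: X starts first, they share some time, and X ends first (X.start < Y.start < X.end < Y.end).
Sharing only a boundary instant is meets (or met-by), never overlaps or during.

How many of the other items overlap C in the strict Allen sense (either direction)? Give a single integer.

3

Target C = [t=601, t=756].
A [t=587, t=658] → overlaps → counts.
D [t=469, t=517] → before → no.
J [t=62, t=197] → before → no.
N [t=656, t=783] → overlapped-by → counts.
R [t=484, t=775] → contains → no.
S [t=338, t=402] → before → no.
V [t=317, t=333] → before → no.
W [t=130, t=458] → before → no.
Z [t=479, t=602] → overlaps → counts.
Total: 3.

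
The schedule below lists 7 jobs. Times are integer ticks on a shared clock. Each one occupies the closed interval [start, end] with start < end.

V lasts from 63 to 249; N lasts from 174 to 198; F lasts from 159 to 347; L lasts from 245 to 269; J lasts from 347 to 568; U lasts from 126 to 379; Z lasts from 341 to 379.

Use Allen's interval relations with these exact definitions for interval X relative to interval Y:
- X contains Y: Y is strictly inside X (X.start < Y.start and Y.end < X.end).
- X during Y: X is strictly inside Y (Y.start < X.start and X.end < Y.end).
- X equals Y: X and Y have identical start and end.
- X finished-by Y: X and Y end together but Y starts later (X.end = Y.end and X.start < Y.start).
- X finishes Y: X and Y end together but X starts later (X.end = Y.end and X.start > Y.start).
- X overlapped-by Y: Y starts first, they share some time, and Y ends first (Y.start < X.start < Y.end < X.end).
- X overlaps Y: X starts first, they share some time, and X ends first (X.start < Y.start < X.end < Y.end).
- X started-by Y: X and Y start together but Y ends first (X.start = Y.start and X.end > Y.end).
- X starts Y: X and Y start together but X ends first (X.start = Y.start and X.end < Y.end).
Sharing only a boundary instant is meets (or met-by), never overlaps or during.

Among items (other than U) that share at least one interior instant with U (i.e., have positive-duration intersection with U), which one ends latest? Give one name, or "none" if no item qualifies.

Target U = [126, 379].
F [159, 347] → during → candidate.
J [347, 568] → overlapped-by → candidate.
L [245, 269] → during → candidate.
N [174, 198] → during → candidate.
V [63, 249] → overlaps → candidate.
Z [341, 379] → finishes → candidate.
Among candidates, latest end is 568 → J.

J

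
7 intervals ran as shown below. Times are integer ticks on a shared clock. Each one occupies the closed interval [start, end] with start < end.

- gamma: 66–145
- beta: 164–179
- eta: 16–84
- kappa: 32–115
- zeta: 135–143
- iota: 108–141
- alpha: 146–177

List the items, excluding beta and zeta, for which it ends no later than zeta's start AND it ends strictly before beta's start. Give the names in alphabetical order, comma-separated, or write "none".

Conditions: its end is no later than zeta's start (X.end <= 135) AND its end is strictly before beta's start (X.end < 164).
alpha: end 177 <= 135? ✗; end 177 < 164? ✗ → no.
eta: end 84 <= 135? ✓; end 84 < 164? ✓ → yes.
gamma: end 145 <= 135? ✗; end 145 < 164? ✓ → no.
iota: end 141 <= 135? ✗; end 141 < 164? ✓ → no.
kappa: end 115 <= 135? ✓; end 115 < 164? ✓ → yes.
Result: eta, kappa.

eta, kappa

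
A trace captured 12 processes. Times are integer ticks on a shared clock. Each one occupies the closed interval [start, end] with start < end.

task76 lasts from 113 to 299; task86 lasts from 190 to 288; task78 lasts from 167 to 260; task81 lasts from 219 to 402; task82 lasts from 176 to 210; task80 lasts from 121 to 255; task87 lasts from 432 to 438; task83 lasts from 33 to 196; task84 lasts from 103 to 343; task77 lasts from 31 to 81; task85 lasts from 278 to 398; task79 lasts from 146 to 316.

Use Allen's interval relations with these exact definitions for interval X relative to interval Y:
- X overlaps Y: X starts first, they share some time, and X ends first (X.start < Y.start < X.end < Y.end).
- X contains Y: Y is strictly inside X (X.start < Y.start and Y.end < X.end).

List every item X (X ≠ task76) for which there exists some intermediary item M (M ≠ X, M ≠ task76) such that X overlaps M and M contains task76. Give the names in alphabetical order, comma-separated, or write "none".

task83

Target task76 = [113, 299].
Intermediaries M with M contains task76: task84.
Via task84 — items with X overlaps task84: task83.
Union: task83.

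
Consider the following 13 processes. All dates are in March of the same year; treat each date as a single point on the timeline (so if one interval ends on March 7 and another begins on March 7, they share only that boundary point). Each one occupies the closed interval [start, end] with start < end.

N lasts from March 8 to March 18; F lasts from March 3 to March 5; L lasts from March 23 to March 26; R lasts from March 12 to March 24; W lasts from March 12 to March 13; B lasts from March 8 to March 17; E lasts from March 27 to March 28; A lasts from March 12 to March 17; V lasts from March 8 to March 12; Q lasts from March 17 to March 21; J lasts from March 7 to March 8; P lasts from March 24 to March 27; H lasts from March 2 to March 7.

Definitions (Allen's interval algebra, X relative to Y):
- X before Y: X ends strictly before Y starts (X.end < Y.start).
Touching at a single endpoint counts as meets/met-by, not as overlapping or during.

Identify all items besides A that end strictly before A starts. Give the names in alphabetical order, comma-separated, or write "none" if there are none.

F, H, J

Target A = [March 12, March 17].
B [March 8, March 17] → finished-by → no.
E [March 27, March 28] → after → no.
F [March 3, March 5] → before → yes.
H [March 2, March 7] → before → yes.
J [March 7, March 8] → before → yes.
L [March 23, March 26] → after → no.
N [March 8, March 18] → contains → no.
P [March 24, March 27] → after → no.
Q [March 17, March 21] → met-by → no.
R [March 12, March 24] → started-by → no.
V [March 8, March 12] → meets → no.
W [March 12, March 13] → starts → no.
Result: F, H, J.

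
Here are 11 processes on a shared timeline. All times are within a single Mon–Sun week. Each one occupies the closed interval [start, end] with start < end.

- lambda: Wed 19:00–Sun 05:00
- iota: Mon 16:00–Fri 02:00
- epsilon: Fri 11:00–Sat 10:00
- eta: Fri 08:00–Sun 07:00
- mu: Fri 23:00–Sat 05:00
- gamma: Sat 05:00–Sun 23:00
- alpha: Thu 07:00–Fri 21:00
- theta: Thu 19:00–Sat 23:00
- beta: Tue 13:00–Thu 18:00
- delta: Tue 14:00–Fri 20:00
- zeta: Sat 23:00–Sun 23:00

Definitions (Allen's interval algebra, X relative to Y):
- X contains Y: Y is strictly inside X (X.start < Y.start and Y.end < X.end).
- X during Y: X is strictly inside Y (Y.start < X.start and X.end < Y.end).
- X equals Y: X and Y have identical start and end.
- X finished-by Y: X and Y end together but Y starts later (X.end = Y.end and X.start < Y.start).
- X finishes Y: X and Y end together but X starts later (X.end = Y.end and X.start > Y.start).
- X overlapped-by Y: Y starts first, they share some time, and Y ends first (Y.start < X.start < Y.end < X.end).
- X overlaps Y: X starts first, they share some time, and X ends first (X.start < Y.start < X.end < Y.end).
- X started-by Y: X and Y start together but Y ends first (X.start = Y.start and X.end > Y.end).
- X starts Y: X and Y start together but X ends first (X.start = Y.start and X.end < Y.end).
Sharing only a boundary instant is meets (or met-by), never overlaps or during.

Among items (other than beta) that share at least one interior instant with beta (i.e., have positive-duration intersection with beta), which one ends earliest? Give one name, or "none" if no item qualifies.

iota

Target beta = [Tue 13:00, Thu 18:00].
alpha [Thu 07:00, Fri 21:00] → overlapped-by → candidate.
delta [Tue 14:00, Fri 20:00] → overlapped-by → candidate.
epsilon [Fri 11:00, Sat 10:00] → after → excluded.
eta [Fri 08:00, Sun 07:00] → after → excluded.
gamma [Sat 05:00, Sun 23:00] → after → excluded.
iota [Mon 16:00, Fri 02:00] → contains → candidate.
lambda [Wed 19:00, Sun 05:00] → overlapped-by → candidate.
mu [Fri 23:00, Sat 05:00] → after → excluded.
theta [Thu 19:00, Sat 23:00] → after → excluded.
zeta [Sat 23:00, Sun 23:00] → after → excluded.
Among candidates, earliest end is Fri 02:00 → iota.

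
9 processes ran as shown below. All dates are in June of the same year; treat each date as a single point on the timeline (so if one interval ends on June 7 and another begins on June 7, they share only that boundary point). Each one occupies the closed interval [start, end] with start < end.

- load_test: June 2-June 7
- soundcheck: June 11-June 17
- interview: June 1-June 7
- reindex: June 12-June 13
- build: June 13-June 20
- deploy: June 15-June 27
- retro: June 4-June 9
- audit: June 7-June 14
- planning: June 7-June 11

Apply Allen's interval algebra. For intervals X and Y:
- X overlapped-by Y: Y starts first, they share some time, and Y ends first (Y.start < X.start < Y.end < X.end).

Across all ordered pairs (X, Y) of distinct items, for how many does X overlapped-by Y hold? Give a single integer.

Checking all 72 ordered pairs for relation 'overlapped-by'; matching pairs in alphabetical order:
(audit, retro): audit overlapped-by retro ✓
(build, audit): build overlapped-by audit ✓
(build, soundcheck): build overlapped-by soundcheck ✓
(deploy, build): deploy overlapped-by build ✓
(deploy, soundcheck): deploy overlapped-by soundcheck ✓
(planning, retro): planning overlapped-by retro ✓
(retro, interview): retro overlapped-by interview ✓
(retro, load_test): retro overlapped-by load_test ✓
(soundcheck, audit): soundcheck overlapped-by audit ✓
Count: 9.

9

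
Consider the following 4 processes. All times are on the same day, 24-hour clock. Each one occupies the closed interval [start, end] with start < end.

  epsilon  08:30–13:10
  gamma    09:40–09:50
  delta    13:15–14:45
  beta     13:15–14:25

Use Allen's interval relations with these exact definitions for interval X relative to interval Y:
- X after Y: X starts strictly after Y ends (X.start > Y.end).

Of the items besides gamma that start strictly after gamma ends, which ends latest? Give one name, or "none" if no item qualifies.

delta

Target gamma = [09:40, 09:50].
beta [13:15, 14:25] → after → candidate.
delta [13:15, 14:45] → after → candidate.
epsilon [08:30, 13:10] → contains → excluded.
Among candidates, latest end is 14:45 → delta.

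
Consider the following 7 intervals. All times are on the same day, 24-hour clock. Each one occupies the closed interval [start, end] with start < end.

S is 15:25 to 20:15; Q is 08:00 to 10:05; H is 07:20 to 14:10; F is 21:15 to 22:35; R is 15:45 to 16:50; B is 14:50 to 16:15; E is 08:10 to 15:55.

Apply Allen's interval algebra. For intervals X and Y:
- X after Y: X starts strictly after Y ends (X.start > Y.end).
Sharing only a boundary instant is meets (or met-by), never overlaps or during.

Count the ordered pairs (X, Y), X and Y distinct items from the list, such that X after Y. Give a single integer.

Checking all 42 ordered pairs for relation 'after'; matching pairs in alphabetical order:
(B, H): B after H ✓
(B, Q): B after Q ✓
(F, B): F after B ✓
(F, E): F after E ✓
(F, H): F after H ✓
(F, Q): F after Q ✓
(F, R): F after R ✓
(F, S): F after S ✓
(R, H): R after H ✓
(R, Q): R after Q ✓
(S, H): S after H ✓
(S, Q): S after Q ✓
Count: 12.

12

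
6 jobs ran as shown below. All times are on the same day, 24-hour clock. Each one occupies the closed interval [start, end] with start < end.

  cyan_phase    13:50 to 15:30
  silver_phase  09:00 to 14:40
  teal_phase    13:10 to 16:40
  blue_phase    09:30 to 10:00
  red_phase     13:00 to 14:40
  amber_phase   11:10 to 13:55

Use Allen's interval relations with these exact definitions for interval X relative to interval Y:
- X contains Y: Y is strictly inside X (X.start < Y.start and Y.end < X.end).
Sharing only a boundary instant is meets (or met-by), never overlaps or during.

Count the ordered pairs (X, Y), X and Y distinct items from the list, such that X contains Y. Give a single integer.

3

Checking all 30 ordered pairs for relation 'contains'; matching pairs in alphabetical order:
(silver_phase, amber_phase): silver_phase contains amber_phase ✓
(silver_phase, blue_phase): silver_phase contains blue_phase ✓
(teal_phase, cyan_phase): teal_phase contains cyan_phase ✓
Count: 3.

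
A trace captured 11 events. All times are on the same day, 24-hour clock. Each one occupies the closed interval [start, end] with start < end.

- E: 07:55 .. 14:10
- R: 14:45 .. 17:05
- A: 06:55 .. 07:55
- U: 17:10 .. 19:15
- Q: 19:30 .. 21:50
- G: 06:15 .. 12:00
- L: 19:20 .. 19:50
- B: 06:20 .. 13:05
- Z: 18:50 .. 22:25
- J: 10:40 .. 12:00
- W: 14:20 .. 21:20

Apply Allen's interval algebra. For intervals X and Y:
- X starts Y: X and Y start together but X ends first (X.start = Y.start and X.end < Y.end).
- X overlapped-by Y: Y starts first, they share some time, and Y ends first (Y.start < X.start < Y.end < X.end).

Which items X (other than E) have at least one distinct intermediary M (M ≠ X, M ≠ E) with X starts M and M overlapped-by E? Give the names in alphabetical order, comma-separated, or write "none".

none

Target E = [07:55, 14:10].
Intermediaries M with M overlapped-by E: none.
Union: none.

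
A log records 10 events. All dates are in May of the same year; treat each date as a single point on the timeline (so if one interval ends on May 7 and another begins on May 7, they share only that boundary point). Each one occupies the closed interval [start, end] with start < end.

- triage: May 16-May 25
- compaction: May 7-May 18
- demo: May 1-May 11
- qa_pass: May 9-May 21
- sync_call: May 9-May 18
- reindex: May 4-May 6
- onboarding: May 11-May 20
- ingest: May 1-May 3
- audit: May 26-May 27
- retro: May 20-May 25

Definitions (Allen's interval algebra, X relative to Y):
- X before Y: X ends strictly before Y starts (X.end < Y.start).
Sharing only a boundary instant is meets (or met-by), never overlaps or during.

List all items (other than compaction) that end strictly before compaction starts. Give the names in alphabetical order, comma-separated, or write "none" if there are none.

ingest, reindex

Target compaction = [May 7, May 18].
audit [May 26, May 27] → after → no.
demo [May 1, May 11] → overlaps → no.
ingest [May 1, May 3] → before → yes.
onboarding [May 11, May 20] → overlapped-by → no.
qa_pass [May 9, May 21] → overlapped-by → no.
reindex [May 4, May 6] → before → yes.
retro [May 20, May 25] → after → no.
sync_call [May 9, May 18] → finishes → no.
triage [May 16, May 25] → overlapped-by → no.
Result: ingest, reindex.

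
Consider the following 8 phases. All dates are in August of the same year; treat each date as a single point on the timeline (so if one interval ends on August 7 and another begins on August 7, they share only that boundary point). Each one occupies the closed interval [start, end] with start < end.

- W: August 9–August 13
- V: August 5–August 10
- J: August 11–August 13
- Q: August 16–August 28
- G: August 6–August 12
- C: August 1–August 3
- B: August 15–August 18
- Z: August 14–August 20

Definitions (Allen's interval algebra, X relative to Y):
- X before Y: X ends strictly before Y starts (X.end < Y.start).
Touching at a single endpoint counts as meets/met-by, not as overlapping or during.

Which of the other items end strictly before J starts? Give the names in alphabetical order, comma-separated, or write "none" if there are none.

C, V

Target J = [August 11, August 13].
B [August 15, August 18] → after → no.
C [August 1, August 3] → before → yes.
G [August 6, August 12] → overlaps → no.
Q [August 16, August 28] → after → no.
V [August 5, August 10] → before → yes.
W [August 9, August 13] → finished-by → no.
Z [August 14, August 20] → after → no.
Result: C, V.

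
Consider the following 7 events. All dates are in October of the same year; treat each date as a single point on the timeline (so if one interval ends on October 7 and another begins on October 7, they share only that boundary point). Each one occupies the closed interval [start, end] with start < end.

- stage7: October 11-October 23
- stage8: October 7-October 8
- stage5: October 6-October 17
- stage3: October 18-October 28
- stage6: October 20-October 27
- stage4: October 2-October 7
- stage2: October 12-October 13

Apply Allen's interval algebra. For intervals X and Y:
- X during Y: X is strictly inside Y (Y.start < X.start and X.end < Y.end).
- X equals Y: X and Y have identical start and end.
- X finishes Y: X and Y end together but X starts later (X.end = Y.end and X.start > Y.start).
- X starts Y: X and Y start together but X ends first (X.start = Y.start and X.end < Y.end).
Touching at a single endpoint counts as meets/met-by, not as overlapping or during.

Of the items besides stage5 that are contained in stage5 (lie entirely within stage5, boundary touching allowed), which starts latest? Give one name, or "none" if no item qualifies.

Target stage5 = [October 6, October 17].
stage2 [October 12, October 13] → during → candidate.
stage3 [October 18, October 28] → after → excluded.
stage4 [October 2, October 7] → overlaps → excluded.
stage6 [October 20, October 27] → after → excluded.
stage7 [October 11, October 23] → overlapped-by → excluded.
stage8 [October 7, October 8] → during → candidate.
Among candidates, latest start is October 12 → stage2.

stage2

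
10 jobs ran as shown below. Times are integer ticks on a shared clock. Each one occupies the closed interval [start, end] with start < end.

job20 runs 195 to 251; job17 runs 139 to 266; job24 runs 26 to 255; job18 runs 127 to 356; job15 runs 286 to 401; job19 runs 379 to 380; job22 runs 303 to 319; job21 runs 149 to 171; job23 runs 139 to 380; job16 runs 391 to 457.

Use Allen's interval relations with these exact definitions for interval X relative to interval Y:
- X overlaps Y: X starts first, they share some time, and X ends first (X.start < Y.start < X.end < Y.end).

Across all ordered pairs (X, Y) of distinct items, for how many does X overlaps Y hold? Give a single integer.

Checking all 90 ordered pairs for relation 'overlaps'; matching pairs in alphabetical order:
(job15, job16): job15 overlaps job16 ✓
(job18, job15): job18 overlaps job15 ✓
(job18, job23): job18 overlaps job23 ✓
(job23, job15): job23 overlaps job15 ✓
(job24, job17): job24 overlaps job17 ✓
(job24, job18): job24 overlaps job18 ✓
(job24, job23): job24 overlaps job23 ✓
Count: 7.

7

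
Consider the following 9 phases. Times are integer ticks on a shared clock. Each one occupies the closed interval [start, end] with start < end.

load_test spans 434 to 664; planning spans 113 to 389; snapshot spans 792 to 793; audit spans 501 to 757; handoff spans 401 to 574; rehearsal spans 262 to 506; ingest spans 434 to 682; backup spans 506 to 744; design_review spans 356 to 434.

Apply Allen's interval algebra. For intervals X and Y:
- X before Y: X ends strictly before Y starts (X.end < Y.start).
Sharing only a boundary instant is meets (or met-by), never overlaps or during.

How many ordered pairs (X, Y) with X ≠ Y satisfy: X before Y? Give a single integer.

15

Checking all 72 ordered pairs for relation 'before'; matching pairs in alphabetical order:
(audit, snapshot): audit before snapshot ✓
(backup, snapshot): backup before snapshot ✓
(design_review, audit): design_review before audit ✓
(design_review, backup): design_review before backup ✓
(design_review, snapshot): design_review before snapshot ✓
(handoff, snapshot): handoff before snapshot ✓
(ingest, snapshot): ingest before snapshot ✓
(load_test, snapshot): load_test before snapshot ✓
(planning, audit): planning before audit ✓
(planning, backup): planning before backup ✓
(planning, handoff): planning before handoff ✓
(planning, ingest): planning before ingest ✓
(planning, load_test): planning before load_test ✓
(planning, snapshot): planning before snapshot ✓
(rehearsal, snapshot): rehearsal before snapshot ✓
Count: 15.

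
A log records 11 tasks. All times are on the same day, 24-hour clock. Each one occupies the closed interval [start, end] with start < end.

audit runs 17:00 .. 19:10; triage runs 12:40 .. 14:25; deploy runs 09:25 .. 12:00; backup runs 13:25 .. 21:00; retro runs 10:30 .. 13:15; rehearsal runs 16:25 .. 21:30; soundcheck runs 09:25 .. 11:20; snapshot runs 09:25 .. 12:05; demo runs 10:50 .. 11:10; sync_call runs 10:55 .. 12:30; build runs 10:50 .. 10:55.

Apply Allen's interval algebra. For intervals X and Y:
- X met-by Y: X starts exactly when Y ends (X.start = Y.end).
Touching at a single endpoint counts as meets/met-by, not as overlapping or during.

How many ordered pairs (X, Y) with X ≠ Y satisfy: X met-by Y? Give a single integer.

Checking all 110 ordered pairs for relation 'met-by'; matching pairs in alphabetical order:
(sync_call, build): sync_call met-by build ✓
Count: 1.

1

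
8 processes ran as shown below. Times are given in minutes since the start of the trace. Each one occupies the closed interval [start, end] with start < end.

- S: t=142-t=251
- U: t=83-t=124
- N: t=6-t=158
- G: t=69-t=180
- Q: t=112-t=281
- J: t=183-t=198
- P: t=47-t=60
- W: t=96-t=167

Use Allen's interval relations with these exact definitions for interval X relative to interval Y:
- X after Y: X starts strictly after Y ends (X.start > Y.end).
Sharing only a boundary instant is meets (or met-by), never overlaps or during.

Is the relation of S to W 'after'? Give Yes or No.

S = [t=142, t=251], W = [t=96, t=167].
Actual relation of S to W: overlapped-by.
Asked whether 'after' holds → No.

No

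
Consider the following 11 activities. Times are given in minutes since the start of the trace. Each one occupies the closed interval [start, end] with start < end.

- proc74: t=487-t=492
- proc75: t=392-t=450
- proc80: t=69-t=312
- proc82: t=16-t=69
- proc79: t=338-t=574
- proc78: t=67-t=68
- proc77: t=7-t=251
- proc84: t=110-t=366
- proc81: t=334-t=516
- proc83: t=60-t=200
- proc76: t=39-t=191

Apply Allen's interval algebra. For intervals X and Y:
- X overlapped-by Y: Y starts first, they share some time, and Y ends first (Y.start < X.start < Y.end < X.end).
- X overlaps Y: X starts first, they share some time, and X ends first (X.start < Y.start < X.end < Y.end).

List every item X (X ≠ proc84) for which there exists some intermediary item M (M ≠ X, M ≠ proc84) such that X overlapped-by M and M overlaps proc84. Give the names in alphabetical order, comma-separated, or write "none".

Target proc84 = [t=110, t=366].
Intermediaries M with M overlaps proc84: proc76, proc77, proc80, proc83.
Via proc76 — items with X overlapped-by proc76: proc80, proc83.
Via proc77 — items with X overlapped-by proc77: proc80.
Via proc80 — items with X overlapped-by proc80: none.
Via proc83 — items with X overlapped-by proc83: proc80.
Union: proc80, proc83.

proc80, proc83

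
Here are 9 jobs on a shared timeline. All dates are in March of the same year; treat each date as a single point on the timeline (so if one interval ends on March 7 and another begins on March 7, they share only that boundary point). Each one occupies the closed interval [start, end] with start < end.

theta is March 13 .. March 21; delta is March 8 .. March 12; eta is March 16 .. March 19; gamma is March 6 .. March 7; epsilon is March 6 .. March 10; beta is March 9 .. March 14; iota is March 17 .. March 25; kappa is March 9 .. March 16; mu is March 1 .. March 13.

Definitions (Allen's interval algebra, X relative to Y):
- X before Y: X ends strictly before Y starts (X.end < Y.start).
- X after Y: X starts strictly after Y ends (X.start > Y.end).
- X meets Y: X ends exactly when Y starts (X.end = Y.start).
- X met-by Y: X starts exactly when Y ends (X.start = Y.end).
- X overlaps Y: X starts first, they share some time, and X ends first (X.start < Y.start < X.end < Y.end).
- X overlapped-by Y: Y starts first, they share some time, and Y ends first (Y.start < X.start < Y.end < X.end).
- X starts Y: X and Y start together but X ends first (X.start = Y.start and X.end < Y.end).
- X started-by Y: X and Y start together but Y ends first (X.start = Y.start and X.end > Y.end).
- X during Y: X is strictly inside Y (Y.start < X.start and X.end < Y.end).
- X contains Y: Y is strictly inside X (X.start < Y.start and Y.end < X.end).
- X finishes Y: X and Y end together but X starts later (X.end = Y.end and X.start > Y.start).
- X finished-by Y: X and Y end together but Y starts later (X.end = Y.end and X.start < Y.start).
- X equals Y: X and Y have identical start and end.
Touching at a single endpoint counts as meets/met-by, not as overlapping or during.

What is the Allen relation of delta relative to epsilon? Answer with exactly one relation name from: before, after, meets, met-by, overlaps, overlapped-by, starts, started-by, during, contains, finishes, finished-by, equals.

delta = [March 8, March 12]; epsilon = [March 6, March 10].
Compare endpoints: delta.start > epsilon.start, delta.start < epsilon.end, delta.end > epsilon.start, delta.end > epsilon.end.
That pattern is 'overlapped-by'.

overlapped-by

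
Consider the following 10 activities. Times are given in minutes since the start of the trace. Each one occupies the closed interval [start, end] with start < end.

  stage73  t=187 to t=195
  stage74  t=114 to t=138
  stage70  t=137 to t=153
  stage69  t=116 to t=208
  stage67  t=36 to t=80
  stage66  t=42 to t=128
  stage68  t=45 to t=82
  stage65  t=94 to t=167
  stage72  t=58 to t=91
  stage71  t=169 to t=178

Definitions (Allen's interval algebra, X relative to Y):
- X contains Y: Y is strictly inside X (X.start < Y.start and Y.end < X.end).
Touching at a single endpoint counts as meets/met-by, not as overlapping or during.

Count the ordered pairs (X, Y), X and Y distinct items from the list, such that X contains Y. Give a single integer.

7

Checking all 90 ordered pairs for relation 'contains'; matching pairs in alphabetical order:
(stage65, stage70): stage65 contains stage70 ✓
(stage65, stage74): stage65 contains stage74 ✓
(stage66, stage68): stage66 contains stage68 ✓
(stage66, stage72): stage66 contains stage72 ✓
(stage69, stage70): stage69 contains stage70 ✓
(stage69, stage71): stage69 contains stage71 ✓
(stage69, stage73): stage69 contains stage73 ✓
Count: 7.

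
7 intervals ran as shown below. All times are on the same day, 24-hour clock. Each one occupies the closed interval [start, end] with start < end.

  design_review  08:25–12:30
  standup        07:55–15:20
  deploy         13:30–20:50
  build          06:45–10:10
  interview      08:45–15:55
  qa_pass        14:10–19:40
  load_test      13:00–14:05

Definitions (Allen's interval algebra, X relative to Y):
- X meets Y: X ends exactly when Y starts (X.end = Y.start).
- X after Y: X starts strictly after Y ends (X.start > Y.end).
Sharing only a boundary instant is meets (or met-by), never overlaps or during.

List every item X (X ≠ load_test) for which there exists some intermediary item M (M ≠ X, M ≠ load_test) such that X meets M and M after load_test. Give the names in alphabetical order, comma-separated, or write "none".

Target load_test = [13:00, 14:05].
Intermediaries M with M after load_test: qa_pass.
Via qa_pass — items with X meets qa_pass: none.
Union: none.

none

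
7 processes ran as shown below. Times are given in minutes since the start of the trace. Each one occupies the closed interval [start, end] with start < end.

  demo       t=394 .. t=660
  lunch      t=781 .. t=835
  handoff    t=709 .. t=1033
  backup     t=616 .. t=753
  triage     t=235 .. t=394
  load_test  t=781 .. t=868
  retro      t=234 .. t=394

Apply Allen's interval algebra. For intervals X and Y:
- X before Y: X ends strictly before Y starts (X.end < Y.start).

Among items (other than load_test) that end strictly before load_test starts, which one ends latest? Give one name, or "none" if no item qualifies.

backup

Target load_test = [t=781, t=868].
backup [t=616, t=753] → before → candidate.
demo [t=394, t=660] → before → candidate.
handoff [t=709, t=1033] → contains → excluded.
lunch [t=781, t=835] → starts → excluded.
retro [t=234, t=394] → before → candidate.
triage [t=235, t=394] → before → candidate.
Among candidates, latest end is t=753 → backup.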